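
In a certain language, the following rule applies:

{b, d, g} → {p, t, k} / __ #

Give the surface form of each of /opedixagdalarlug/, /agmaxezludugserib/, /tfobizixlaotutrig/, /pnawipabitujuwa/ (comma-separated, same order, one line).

/opedixagdalarlug/: /g/ is a voiced stop in word-final position, so it devoices to [k]. → [opedixagdalarluk].
/agmaxezludugserib/: /b/ is a voiced stop in word-final position, so it devoices to [p]. → [agmaxezludugserip].
/tfobizixlaotutrig/: /g/ is a voiced stop in word-final position, so it devoices to [k]. → [tfobizixlaotutrik].
/pnawipabitujuwa/: the rule's environment is not met; surfaces unchanged as [pnawipabitujuwa].

opedixagdalarluk, agmaxezludugserip, tfobizixlaotutrik, pnawipabitujuwa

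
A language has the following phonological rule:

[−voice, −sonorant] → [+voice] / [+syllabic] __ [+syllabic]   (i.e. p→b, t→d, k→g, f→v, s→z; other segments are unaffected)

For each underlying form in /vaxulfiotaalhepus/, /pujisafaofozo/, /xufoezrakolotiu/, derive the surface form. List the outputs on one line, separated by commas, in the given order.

/vaxulfiotaalhepus/: /t/ is a voiceless obstruent between vowels /o/ and /a/, so it voices to [d]. /p/ is a voiceless obstruent between vowels /e/ and /u/, so it voices to [b]. → [vaxulfiodaalhebus].
/pujisafaofozo/: /s/ is a voiceless obstruent between vowels /i/ and /a/, so it voices to [z]. /f/ is a voiceless obstruent between vowels /a/ and /a/, so it voices to [v]. /f/ is a voiceless obstruent between vowels /o/ and /o/, so it voices to [v]. → [pujizavaovozo].
/xufoezrakolotiu/: /f/ is a voiceless obstruent between vowels /u/ and /o/, so it voices to [v]. /k/ is a voiceless obstruent between vowels /a/ and /o/, so it voices to [g]. /t/ is a voiceless obstruent between vowels /o/ and /i/, so it voices to [d]. → [xuvoezragolodiu].

vaxulfiodaalhebus, pujizavaovozo, xuvoezragolodiu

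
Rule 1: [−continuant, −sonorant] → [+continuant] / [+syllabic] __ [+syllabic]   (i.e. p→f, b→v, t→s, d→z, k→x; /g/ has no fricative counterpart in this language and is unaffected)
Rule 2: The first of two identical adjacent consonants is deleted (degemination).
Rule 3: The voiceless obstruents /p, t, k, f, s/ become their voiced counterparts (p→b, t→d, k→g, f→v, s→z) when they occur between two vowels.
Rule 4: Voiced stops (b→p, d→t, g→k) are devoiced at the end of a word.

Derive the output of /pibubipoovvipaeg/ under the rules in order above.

pivuvivoovivaek

Rule 1 (intervocalic spirantization): /b/ is a stop between vowels /i/ and /u/, so it spirantizes to the fricative [v]. /b/ is a stop between vowels /u/ and /i/, so it spirantizes to the fricative [v]. /p/ is a stop between vowels /i/ and /o/, so it spirantizes to the fricative [f]. /p/ is a stop between vowels /i/ and /a/, so it spirantizes to the fricative [f]. /pibubipoovvipaeg/ → pivuvifoovvifaeg.
Rule 2 (degemination): /vv/ is a geminate; the first /v/ deletes. /pivuvifoovvifaeg/ → pivuvifoovifaeg.
Rule 3 (intervocalic voicing): /f/ is a voiceless obstruent between vowels /i/ and /o/, so it voices to [v]. /f/ is a voiceless obstruent between vowels /i/ and /a/, so it voices to [v]. /pivuvifoovifaeg/ → pivuvivoovivaeg.
Rule 4 (final devoicing): /g/ is a voiced stop in word-final position, so it devoices to [k]. /pivuvivoovivaeg/ → pivuvivoovivaek.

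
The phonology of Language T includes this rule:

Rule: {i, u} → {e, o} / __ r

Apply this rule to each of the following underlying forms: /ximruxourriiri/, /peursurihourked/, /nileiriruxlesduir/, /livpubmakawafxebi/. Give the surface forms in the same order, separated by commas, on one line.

ximruxoorrieri, peorsorihoorked, nileereruxlesduer, livpubmakawafxebi

/ximruxourriiri/: /u/ is a high vowel immediately before /r/, so it lowers to [o]. /i/ is a high vowel immediately before /r/, so it lowers to [e]. → [ximruxoorrieri].
/peursurihourked/: /u/ is a high vowel immediately before /r/, so it lowers to [o]. /u/ is a high vowel immediately before /r/, so it lowers to [o]. /u/ is a high vowel immediately before /r/, so it lowers to [o]. → [peorsorihoorked].
/nileiriruxlesduir/: /i/ is a high vowel immediately before /r/, so it lowers to [e]. /i/ is a high vowel immediately before /r/, so it lowers to [e]. /i/ is a high vowel immediately before /r/, so it lowers to [e]. → [nileereruxlesduer].
/livpubmakawafxebi/: the rule's environment is not met; surfaces unchanged as [livpubmakawafxebi].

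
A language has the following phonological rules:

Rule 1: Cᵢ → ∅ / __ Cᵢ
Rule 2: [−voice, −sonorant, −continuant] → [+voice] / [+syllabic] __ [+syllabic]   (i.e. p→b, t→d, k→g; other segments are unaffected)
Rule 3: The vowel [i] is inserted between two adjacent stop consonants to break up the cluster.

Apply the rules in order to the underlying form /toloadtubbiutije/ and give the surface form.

toloaditubiudije

Rule 1 (degemination): /bb/ is a geminate; the first /b/ deletes. /toloadtubbiutije/ → toloadtubiutije.
Rule 2 (intervocalic voicing): /t/ is a voiceless stop between vowels /u/ and /i/, so it voices to [d]. /toloadtubiutije/ → toloadtubiudije.
Rule 3 (stop-cluster i-epenthesis): /d/ and /t/ form a stop–stop cluster, so [i] is inserted between them. /toloadtubiudije/ → toloaditubiudije.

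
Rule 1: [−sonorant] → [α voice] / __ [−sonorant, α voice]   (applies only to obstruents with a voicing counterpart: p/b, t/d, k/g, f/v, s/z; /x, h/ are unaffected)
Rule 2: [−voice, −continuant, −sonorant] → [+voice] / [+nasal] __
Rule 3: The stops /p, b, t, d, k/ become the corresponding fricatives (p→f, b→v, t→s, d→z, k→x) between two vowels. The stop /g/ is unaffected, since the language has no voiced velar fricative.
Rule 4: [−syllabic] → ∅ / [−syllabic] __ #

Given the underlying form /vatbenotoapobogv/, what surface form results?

Rule 1 (regressive voicing assimilation): /t/ precedes the voiced obstruent /b/, so it voices to [d] by assimilation. /vatbenotoapobogv/ → vadbenotoapobogv.
Rule 2 (post-nasal voicing): no segment meets the environment; /vadbenotoapobogv/ is unchanged.
Rule 3 (intervocalic spirantization): /t/ is a stop between vowels /o/ and /o/, so it spirantizes to the fricative [s]. /p/ is a stop between vowels /a/ and /o/, so it spirantizes to the fricative [f]. /b/ is a stop between vowels /o/ and /o/, so it spirantizes to the fricative [v]. /vadbenotoapobogv/ → vadbenosoafovogv.
Rule 4 (final cluster simplification): /v/ is the second consonant of a word-final cluster /gv/, so it deletes. /vadbenosoafovogv/ → vadbenosoafovog.

vadbenosoafovog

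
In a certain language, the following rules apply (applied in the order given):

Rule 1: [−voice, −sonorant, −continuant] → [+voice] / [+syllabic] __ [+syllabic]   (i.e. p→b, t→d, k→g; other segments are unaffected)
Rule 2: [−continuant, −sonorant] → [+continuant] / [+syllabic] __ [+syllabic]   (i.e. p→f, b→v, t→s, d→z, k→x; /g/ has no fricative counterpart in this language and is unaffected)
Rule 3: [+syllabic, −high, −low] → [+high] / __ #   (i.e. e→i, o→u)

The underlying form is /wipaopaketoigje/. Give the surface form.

Rule 1 (intervocalic voicing): /p/ is a voiceless stop between vowels /i/ and /a/, so it voices to [b]. /p/ is a voiceless stop between vowels /o/ and /a/, so it voices to [b]. /k/ is a voiceless stop between vowels /a/ and /e/, so it voices to [g]. /t/ is a voiceless stop between vowels /e/ and /o/, so it voices to [d]. /wipaopaketoigje/ → wibaobagedoigje.
Rule 2 (intervocalic spirantization): /b/ is a stop between vowels /i/ and /a/, so it spirantizes to the fricative [v]. /b/ is a stop between vowels /o/ and /a/, so it spirantizes to the fricative [v]. /d/ is a stop between vowels /e/ and /o/, so it spirantizes to the fricative [z]. /wibaobagedoigje/ → wivaovagezoigje.
Rule 3 (final vowel raising): /e/ is a mid vowel in word-final position, so it raises to [i]. /wivaovagezoigje/ → wivaovagezoigji.

wivaovagezoigji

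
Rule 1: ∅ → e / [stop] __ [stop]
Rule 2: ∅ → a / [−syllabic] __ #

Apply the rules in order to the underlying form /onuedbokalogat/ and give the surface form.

Rule 1 (stop-cluster e-epenthesis): /d/ and /b/ form a stop–stop cluster, so [e] is inserted between them. /onuedbokalogat/ → onuedebokalogat.
Rule 2 (final a-epenthesis): the form ends in the consonant /t/, so [a] is inserted word-finally. /onuedebokalogat/ → onuedebokalogata.

onuedebokalogata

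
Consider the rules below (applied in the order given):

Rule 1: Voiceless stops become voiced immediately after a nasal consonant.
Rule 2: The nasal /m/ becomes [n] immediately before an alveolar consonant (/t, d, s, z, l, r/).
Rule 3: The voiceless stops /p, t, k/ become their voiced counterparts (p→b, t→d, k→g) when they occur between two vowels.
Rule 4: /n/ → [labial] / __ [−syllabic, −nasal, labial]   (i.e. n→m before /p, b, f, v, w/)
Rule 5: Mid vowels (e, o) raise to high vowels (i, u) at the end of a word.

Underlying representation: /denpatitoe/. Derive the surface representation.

dembadidoi

Rule 1 (post-nasal voicing): /p/ is a voiceless stop immediately after the nasal /n/, so it voices to [b]. /denpatitoe/ → denbatitoe.
Rule 2 (nasal place assimilation): no segment meets the environment; /denbatitoe/ is unchanged.
Rule 3 (intervocalic voicing): /t/ is a voiceless stop between vowels /a/ and /i/, so it voices to [d]. /t/ is a voiceless stop between vowels /i/ and /o/, so it voices to [d]. /denbatitoe/ → denbadidoe.
Rule 4 (nasal place assimilation): /n/ precedes the labial consonant /b/, so it assimilates in place to [m]. /denbadidoe/ → dembadidoe.
Rule 5 (final vowel raising): /e/ is a mid vowel in word-final position, so it raises to [i]. /dembadidoe/ → dembadidoi.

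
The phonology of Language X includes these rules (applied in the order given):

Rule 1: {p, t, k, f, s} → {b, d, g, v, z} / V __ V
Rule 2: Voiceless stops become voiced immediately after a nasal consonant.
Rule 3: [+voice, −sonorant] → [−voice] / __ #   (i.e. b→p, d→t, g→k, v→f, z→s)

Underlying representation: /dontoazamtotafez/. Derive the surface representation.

dondoazamdodaves

Rule 1 (intervocalic voicing): /t/ is a voiceless obstruent between vowels /o/ and /a/, so it voices to [d]. /f/ is a voiceless obstruent between vowels /a/ and /e/, so it voices to [v]. /dontoazamtotafez/ → dontoazamtodavez.
Rule 2 (post-nasal voicing): /t/ is a voiceless stop immediately after the nasal /n/, so it voices to [d]. /t/ is a voiceless stop immediately after the nasal /m/, so it voices to [d]. /dontoazamtodavez/ → dondoazamdodavez.
Rule 3 (final devoicing): /z/ is a voiced obstruent in word-final position, so it devoices to [s]. /dondoazamdodavez/ → dondoazamdodaves.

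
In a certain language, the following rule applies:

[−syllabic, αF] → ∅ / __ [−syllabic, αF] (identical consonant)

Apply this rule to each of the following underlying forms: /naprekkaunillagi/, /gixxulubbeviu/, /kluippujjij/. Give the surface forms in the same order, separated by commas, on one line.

/naprekkaunillagi/: /kk/ is a geminate; the first /k/ deletes. /ll/ is a geminate; the first /l/ deletes. → [naprekaunilagi].
/gixxulubbeviu/: /xx/ is a geminate; the first /x/ deletes. /bb/ is a geminate; the first /b/ deletes. → [gixulubeviu].
/kluippujjij/: /pp/ is a geminate; the first /p/ deletes. /jj/ is a geminate; the first /j/ deletes. → [kluipujij].

naprekaunilagi, gixulubeviu, kluipujij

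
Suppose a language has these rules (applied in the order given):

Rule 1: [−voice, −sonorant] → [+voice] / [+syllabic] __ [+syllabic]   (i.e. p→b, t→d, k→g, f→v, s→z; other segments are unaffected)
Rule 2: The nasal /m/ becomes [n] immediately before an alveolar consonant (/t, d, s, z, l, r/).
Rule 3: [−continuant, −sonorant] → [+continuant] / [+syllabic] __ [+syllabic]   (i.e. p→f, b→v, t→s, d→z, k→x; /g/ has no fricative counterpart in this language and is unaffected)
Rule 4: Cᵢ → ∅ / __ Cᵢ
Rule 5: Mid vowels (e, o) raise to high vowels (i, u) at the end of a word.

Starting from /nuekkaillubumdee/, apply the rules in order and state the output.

nuekailuvundei

Rule 1 (intervocalic voicing): no segment meets the environment; /nuekkaillubumdee/ is unchanged.
Rule 2 (nasal place assimilation): /m/ precedes the alveolar consonant /d/, so it assimilates in place to [n]. /nuekkaillubumdee/ → nuekkaillubundee.
Rule 3 (intervocalic spirantization): /b/ is a stop between vowels /u/ and /u/, so it spirantizes to the fricative [v]. /nuekkaillubundee/ → nuekkailluvundee.
Rule 4 (degemination): /kk/ is a geminate; the first /k/ deletes. /ll/ is a geminate; the first /l/ deletes. /nuekkailluvundee/ → nuekailuvundee.
Rule 5 (final vowel raising): /e/ is a mid vowel in word-final position, so it raises to [i]. /nuekailuvundee/ → nuekailuvundei.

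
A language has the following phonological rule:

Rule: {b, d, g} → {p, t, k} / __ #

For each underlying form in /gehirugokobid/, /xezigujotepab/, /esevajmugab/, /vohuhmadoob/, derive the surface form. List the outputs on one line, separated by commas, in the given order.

gehirugokobit, xezigujotepap, esevajmugap, vohuhmadoop

/gehirugokobid/: /d/ is a voiced stop in word-final position, so it devoices to [t]. → [gehirugokobit].
/xezigujotepab/: /b/ is a voiced stop in word-final position, so it devoices to [p]. → [xezigujotepap].
/esevajmugab/: /b/ is a voiced stop in word-final position, so it devoices to [p]. → [esevajmugap].
/vohuhmadoob/: /b/ is a voiced stop in word-final position, so it devoices to [p]. → [vohuhmadoop].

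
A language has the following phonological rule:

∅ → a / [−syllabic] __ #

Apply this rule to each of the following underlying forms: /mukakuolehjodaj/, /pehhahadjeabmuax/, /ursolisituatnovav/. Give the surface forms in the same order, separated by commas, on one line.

mukakuolehjodaja, pehhahadjeabmuaxa, ursolisituatnovava

/mukakuolehjodaj/: the form ends in the consonant /j/, so [a] is inserted word-finally. → [mukakuolehjodaja].
/pehhahadjeabmuax/: the form ends in the consonant /x/, so [a] is inserted word-finally. → [pehhahadjeabmuaxa].
/ursolisituatnovav/: the form ends in the consonant /v/, so [a] is inserted word-finally. → [ursolisituatnovava].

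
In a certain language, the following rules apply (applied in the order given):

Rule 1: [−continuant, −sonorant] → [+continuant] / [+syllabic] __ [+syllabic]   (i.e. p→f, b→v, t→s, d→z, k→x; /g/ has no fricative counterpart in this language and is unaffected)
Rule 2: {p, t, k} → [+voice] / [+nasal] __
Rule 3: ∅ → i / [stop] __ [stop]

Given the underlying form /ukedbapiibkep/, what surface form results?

Rule 1 (intervocalic spirantization): /k/ is a stop between vowels /u/ and /e/, so it spirantizes to the fricative [x]. /p/ is a stop between vowels /a/ and /i/, so it spirantizes to the fricative [f]. /ukedbapiibkep/ → uxedbafiibkep.
Rule 2 (post-nasal voicing): no segment meets the environment; /uxedbafiibkep/ is unchanged.
Rule 3 (stop-cluster i-epenthesis): /d/ and /b/ form a stop–stop cluster, so [i] is inserted between them. /b/ and /k/ form a stop–stop cluster, so [i] is inserted between them. /uxedbafiibkep/ → uxedibafiibikep.

uxedibafiibikep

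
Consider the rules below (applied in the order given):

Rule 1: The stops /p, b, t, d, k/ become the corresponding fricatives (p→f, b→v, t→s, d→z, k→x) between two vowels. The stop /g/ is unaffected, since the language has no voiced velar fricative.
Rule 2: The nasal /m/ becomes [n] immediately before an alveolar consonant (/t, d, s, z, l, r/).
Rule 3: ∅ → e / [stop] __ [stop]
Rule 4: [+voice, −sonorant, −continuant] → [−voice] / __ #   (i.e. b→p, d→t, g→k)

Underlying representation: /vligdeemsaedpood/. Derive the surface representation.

Rule 1 (intervocalic spirantization): no segment meets the environment; /vligdeemsaedpood/ is unchanged.
Rule 2 (nasal place assimilation): /m/ precedes the alveolar consonant /s/, so it assimilates in place to [n]. /vligdeemsaedpood/ → vligdeensaedpood.
Rule 3 (stop-cluster e-epenthesis): /g/ and /d/ form a stop–stop cluster, so [e] is inserted between them. /d/ and /p/ form a stop–stop cluster, so [e] is inserted between them. /vligdeensaedpood/ → vligedeensaedepood.
Rule 4 (final devoicing): /d/ is a voiced stop in word-final position, so it devoices to [t]. /vligedeensaedepood/ → vligedeensaedepoot.

vligedeensaedepoot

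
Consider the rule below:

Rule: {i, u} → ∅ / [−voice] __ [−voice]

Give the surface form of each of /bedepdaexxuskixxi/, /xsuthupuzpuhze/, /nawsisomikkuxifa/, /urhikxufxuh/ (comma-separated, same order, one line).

bedepdaexxskxxi, xsthpuzphze, nawssomikkxfa, urhkxfxh

/bedepdaexxuskixxi/: /u/ is a high vowel flanked by voiceless consonants /x/ and /s/, so it deletes. /i/ is a high vowel flanked by voiceless consonants /k/ and /x/, so it deletes. → [bedepdaexxskxxi].
/xsuthupuzpuhze/: /u/ is a high vowel flanked by voiceless consonants /s/ and /t/, so it deletes. /u/ is a high vowel flanked by voiceless consonants /h/ and /p/, so it deletes. /u/ is a high vowel flanked by voiceless consonants /p/ and /h/, so it deletes. → [xsthpuzphze].
/nawsisomikkuxifa/: /i/ is a high vowel flanked by voiceless consonants /s/ and /s/, so it deletes. /u/ is a high vowel flanked by voiceless consonants /k/ and /x/, so it deletes. /i/ is a high vowel flanked by voiceless consonants /x/ and /f/, so it deletes. → [nawssomikkxfa].
/urhikxufxuh/: /i/ is a high vowel flanked by voiceless consonants /h/ and /k/, so it deletes. /u/ is a high vowel flanked by voiceless consonants /x/ and /f/, so it deletes. /u/ is a high vowel flanked by voiceless consonants /x/ and /h/, so it deletes. → [urhkxfxh].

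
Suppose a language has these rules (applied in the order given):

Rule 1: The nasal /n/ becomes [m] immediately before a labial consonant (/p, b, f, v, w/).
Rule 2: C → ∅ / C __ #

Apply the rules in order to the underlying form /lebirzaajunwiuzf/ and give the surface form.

lebirzaajumwiuz

Rule 1 (nasal place assimilation): /n/ precedes the labial consonant /w/, so it assimilates in place to [m]. /lebirzaajunwiuzf/ → lebirzaajumwiuzf.
Rule 2 (final cluster simplification): /f/ is the second consonant of a word-final cluster /zf/, so it deletes. /lebirzaajumwiuzf/ → lebirzaajumwiuz.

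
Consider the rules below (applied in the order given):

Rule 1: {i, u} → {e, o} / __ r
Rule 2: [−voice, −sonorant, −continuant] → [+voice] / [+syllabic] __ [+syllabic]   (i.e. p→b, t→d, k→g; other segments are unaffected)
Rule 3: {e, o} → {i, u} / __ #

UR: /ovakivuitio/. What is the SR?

ovagivuidiu

Rule 1 (pre-rhotic lowering): no segment meets the environment; /ovakivuitio/ is unchanged.
Rule 2 (intervocalic voicing): /k/ is a voiceless stop between vowels /a/ and /i/, so it voices to [g]. /t/ is a voiceless stop between vowels /i/ and /i/, so it voices to [d]. /ovakivuitio/ → ovagivuidio.
Rule 3 (final vowel raising): /o/ is a mid vowel in word-final position, so it raises to [u]. /ovagivuidio/ → ovagivuidiu.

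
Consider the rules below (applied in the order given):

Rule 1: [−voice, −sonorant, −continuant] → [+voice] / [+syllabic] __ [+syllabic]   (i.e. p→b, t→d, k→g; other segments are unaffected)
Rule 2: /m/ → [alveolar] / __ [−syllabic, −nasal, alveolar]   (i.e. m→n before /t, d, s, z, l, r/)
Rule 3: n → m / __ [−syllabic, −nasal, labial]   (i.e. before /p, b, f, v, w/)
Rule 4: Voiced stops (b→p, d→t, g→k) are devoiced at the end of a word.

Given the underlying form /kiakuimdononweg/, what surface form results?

kiaguindonomwek

Rule 1 (intervocalic voicing): /k/ is a voiceless stop between vowels /a/ and /u/, so it voices to [g]. /kiakuimdononweg/ → kiaguimdononweg.
Rule 2 (nasal place assimilation): /m/ precedes the alveolar consonant /d/, so it assimilates in place to [n]. /kiaguimdononweg/ → kiaguindononweg.
Rule 3 (nasal place assimilation): /n/ precedes the labial consonant /w/, so it assimilates in place to [m]. /kiaguindononweg/ → kiaguindonomweg.
Rule 4 (final devoicing): /g/ is a voiced stop in word-final position, so it devoices to [k]. /kiaguindonomweg/ → kiaguindonomwek.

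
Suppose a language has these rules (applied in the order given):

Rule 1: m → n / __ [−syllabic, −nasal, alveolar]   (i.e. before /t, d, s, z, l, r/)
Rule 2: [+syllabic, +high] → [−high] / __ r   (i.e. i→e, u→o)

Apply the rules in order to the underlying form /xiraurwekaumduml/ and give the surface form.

xeraorwekaundunl

Rule 1 (nasal place assimilation): /m/ precedes the alveolar consonant /d/, so it assimilates in place to [n]. /m/ precedes the alveolar consonant /l/, so it assimilates in place to [n]. /xiraurwekaumduml/ → xiraurwekaundunl.
Rule 2 (pre-rhotic lowering): /i/ is a high vowel immediately before /r/, so it lowers to [e]. /u/ is a high vowel immediately before /r/, so it lowers to [o]. /xiraurwekaundunl/ → xeraorwekaundunl.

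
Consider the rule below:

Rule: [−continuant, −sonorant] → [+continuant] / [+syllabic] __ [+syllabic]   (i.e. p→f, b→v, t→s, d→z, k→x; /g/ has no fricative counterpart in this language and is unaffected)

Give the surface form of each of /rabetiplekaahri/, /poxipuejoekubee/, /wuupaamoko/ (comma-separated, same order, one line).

ravesiplexaahri, poxifuejoexuvee, wuufaamoxo

/rabetiplekaahri/: /b/ is a stop between vowels /a/ and /e/, so it spirantizes to the fricative [v]. /t/ is a stop between vowels /e/ and /i/, so it spirantizes to the fricative [s]. /k/ is a stop between vowels /e/ and /a/, so it spirantizes to the fricative [x]. → [ravesiplexaahri].
/poxipuejoekubee/: /p/ is a stop between vowels /i/ and /u/, so it spirantizes to the fricative [f]. /k/ is a stop between vowels /e/ and /u/, so it spirantizes to the fricative [x]. /b/ is a stop between vowels /u/ and /e/, so it spirantizes to the fricative [v]. → [poxifuejoexuvee].
/wuupaamoko/: /p/ is a stop between vowels /u/ and /a/, so it spirantizes to the fricative [f]. /k/ is a stop between vowels /o/ and /o/, so it spirantizes to the fricative [x]. → [wuufaamoxo].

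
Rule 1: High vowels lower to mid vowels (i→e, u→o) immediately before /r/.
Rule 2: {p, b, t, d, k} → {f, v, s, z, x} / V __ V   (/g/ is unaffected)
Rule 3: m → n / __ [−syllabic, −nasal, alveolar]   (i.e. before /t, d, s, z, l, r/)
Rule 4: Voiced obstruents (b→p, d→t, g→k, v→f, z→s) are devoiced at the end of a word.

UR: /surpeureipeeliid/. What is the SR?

sorpeoreifeeliit

Rule 1 (pre-rhotic lowering): /u/ is a high vowel immediately before /r/, so it lowers to [o]. /u/ is a high vowel immediately before /r/, so it lowers to [o]. /surpeureipeeliid/ → sorpeoreipeeliid.
Rule 2 (intervocalic spirantization): /p/ is a stop between vowels /i/ and /e/, so it spirantizes to the fricative [f]. /sorpeoreipeeliid/ → sorpeoreifeeliid.
Rule 3 (nasal place assimilation): no segment meets the environment; /sorpeoreifeeliid/ is unchanged.
Rule 4 (final devoicing): /d/ is a voiced obstruent in word-final position, so it devoices to [t]. /sorpeoreifeeliid/ → sorpeoreifeeliit.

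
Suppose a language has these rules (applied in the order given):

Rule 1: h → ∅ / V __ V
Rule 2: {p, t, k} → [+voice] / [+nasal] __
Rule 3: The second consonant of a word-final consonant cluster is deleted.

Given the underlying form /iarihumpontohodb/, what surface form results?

iariumbondood

Rule 1 (intervocalic h-deletion): /h/ occurs between vowels /i/ and /u/, so it deletes. /h/ occurs between vowels /o/ and /o/, so it deletes. /iarihumpontohodb/ → iariumpontoodb.
Rule 2 (post-nasal voicing): /p/ is a voiceless stop immediately after the nasal /m/, so it voices to [b]. /t/ is a voiceless stop immediately after the nasal /n/, so it voices to [d]. /iariumpontoodb/ → iariumbondoodb.
Rule 3 (final cluster simplification): /b/ is the second consonant of a word-final cluster /db/, so it deletes. /iariumbondoodb/ → iariumbondood.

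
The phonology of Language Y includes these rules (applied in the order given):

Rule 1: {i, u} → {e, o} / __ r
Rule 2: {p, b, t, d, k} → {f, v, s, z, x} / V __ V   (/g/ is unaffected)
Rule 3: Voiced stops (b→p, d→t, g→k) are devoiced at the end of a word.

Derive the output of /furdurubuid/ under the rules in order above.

fordoruvuit

Rule 1 (pre-rhotic lowering): /u/ is a high vowel immediately before /r/, so it lowers to [o]. /u/ is a high vowel immediately before /r/, so it lowers to [o]. /furdurubuid/ → fordorubuid.
Rule 2 (intervocalic spirantization): /b/ is a stop between vowels /u/ and /u/, so it spirantizes to the fricative [v]. /fordorubuid/ → fordoruvuid.
Rule 3 (final devoicing): /d/ is a voiced stop in word-final position, so it devoices to [t]. /fordoruvuid/ → fordoruvuit.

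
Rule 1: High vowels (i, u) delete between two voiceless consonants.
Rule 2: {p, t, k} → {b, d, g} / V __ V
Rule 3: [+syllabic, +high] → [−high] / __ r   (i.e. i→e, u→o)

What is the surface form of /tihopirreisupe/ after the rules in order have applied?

Rule 1 (high vowel syncope): /i/ is a high vowel flanked by voiceless consonants /t/ and /h/, so it deletes. /u/ is a high vowel flanked by voiceless consonants /s/ and /p/, so it deletes. /tihopirreisupe/ → thopirreispe.
Rule 2 (intervocalic voicing): /p/ is a voiceless stop between vowels /o/ and /i/, so it voices to [b]. /thopirreispe/ → thobirreispe.
Rule 3 (pre-rhotic lowering): /i/ is a high vowel immediately before /r/, so it lowers to [e]. /thobirreispe/ → thoberreispe.

thoberreispe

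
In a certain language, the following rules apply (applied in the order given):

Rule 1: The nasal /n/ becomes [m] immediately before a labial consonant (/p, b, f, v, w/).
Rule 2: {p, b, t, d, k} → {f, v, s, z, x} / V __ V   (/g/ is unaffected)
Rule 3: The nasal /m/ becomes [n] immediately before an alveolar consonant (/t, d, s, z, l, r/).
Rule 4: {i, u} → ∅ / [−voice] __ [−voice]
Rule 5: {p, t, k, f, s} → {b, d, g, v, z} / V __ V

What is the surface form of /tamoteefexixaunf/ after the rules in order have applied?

tamozeevexxaumf

Rule 1 (nasal place assimilation): /n/ precedes the labial consonant /f/, so it assimilates in place to [m]. /tamoteefexixaunf/ → tamoteefexixaumf.
Rule 2 (intervocalic spirantization): /t/ is a stop between vowels /o/ and /e/, so it spirantizes to the fricative [s]. /tamoteefexixaumf/ → tamoseefexixaumf.
Rule 3 (nasal place assimilation): no segment meets the environment; /tamoseefexixaumf/ is unchanged.
Rule 4 (high vowel syncope): /i/ is a high vowel flanked by voiceless consonants /x/ and /x/, so it deletes. /tamoseefexixaumf/ → tamoseefexxaumf.
Rule 5 (intervocalic voicing): /s/ is a voiceless obstruent between vowels /o/ and /e/, so it voices to [z]. /f/ is a voiceless obstruent between vowels /e/ and /e/, so it voices to [v]. /tamoseefexxaumf/ → tamozeevexxaumf.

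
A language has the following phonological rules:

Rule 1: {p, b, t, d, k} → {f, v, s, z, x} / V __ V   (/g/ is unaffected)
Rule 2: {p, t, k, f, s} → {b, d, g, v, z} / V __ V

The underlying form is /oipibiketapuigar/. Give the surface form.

oivivixezavuigar

Rule 1 (intervocalic spirantization): /p/ is a stop between vowels /i/ and /i/, so it spirantizes to the fricative [f]. /b/ is a stop between vowels /i/ and /i/, so it spirantizes to the fricative [v]. /k/ is a stop between vowels /i/ and /e/, so it spirantizes to the fricative [x]. /t/ is a stop between vowels /e/ and /a/, so it spirantizes to the fricative [s]. /p/ is a stop between vowels /a/ and /u/, so it spirantizes to the fricative [f]. /oipibiketapuigar/ → oifivixesafuigar.
Rule 2 (intervocalic voicing): /f/ is a voiceless obstruent between vowels /i/ and /i/, so it voices to [v]. /s/ is a voiceless obstruent between vowels /e/ and /a/, so it voices to [z]. /f/ is a voiceless obstruent between vowels /a/ and /u/, so it voices to [v]. /oifivixesafuigar/ → oivivixezavuigar.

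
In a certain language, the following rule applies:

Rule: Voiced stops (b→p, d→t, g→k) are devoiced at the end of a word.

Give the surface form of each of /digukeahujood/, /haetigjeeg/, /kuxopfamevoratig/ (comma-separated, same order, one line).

digukeahujoot, haetigjeek, kuxopfamevoratik

/digukeahujood/: /d/ is a voiced stop in word-final position, so it devoices to [t]. → [digukeahujoot].
/haetigjeeg/: /g/ is a voiced stop in word-final position, so it devoices to [k]. → [haetigjeek].
/kuxopfamevoratig/: /g/ is a voiced stop in word-final position, so it devoices to [k]. → [kuxopfamevoratik].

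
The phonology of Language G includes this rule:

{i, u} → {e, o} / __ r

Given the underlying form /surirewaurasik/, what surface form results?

sorerewaorasik

/u/ is a high vowel immediately before /r/, so it lowers to [o].
/i/ is a high vowel immediately before /r/, so it lowers to [e].
/u/ is a high vowel immediately before /r/, so it lowers to [o].
Surface form: [sorerewaorasik].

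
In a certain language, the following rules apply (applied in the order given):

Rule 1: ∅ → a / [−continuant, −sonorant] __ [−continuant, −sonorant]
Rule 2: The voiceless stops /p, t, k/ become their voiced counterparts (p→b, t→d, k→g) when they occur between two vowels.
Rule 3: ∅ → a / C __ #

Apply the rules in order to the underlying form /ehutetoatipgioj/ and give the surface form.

Rule 1 (stop-cluster a-epenthesis): /p/ and /g/ form a stop–stop cluster, so [a] is inserted between them. /ehutetoatipgioj/ → ehutetoatipagioj.
Rule 2 (intervocalic voicing): /t/ is a voiceless stop between vowels /u/ and /e/, so it voices to [d]. /t/ is a voiceless stop between vowels /e/ and /o/, so it voices to [d]. /t/ is a voiceless stop between vowels /a/ and /i/, so it voices to [d]. /p/ is a voiceless stop between vowels /i/ and /a/, so it voices to [b]. /ehutetoatipagioj/ → ehudedoadibagioj.
Rule 3 (final a-epenthesis): the form ends in the consonant /j/, so [a] is inserted word-finally. /ehudedoadibagioj/ → ehudedoadibagioja.

ehudedoadibagioja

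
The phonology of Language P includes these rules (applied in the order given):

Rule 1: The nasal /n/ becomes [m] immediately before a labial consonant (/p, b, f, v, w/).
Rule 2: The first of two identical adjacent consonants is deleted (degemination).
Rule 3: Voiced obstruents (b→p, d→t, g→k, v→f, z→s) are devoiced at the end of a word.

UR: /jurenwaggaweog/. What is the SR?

Rule 1 (nasal place assimilation): /n/ precedes the labial consonant /w/, so it assimilates in place to [m]. /jurenwaggaweog/ → juremwaggaweog.
Rule 2 (degemination): /gg/ is a geminate; the first /g/ deletes. /juremwaggaweog/ → juremwagaweog.
Rule 3 (final devoicing): /g/ is a voiced obstruent in word-final position, so it devoices to [k]. /juremwagaweog/ → juremwagaweok.

juremwagaweok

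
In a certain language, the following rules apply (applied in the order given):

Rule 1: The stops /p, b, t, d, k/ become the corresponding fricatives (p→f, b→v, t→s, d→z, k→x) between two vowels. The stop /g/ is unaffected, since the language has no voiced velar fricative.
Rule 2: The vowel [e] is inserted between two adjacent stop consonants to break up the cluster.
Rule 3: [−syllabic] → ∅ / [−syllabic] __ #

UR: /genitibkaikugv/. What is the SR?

Rule 1 (intervocalic spirantization): /t/ is a stop between vowels /i/ and /i/, so it spirantizes to the fricative [s]. /k/ is a stop between vowels /i/ and /u/, so it spirantizes to the fricative [x]. /genitibkaikugv/ → genisibkaixugv.
Rule 2 (stop-cluster e-epenthesis): /b/ and /k/ form a stop–stop cluster, so [e] is inserted between them. /genisibkaixugv/ → genisibekaixugv.
Rule 3 (final cluster simplification): /v/ is the second consonant of a word-final cluster /gv/, so it deletes. /genisibekaixugv/ → genisibekaixug.

genisibekaixug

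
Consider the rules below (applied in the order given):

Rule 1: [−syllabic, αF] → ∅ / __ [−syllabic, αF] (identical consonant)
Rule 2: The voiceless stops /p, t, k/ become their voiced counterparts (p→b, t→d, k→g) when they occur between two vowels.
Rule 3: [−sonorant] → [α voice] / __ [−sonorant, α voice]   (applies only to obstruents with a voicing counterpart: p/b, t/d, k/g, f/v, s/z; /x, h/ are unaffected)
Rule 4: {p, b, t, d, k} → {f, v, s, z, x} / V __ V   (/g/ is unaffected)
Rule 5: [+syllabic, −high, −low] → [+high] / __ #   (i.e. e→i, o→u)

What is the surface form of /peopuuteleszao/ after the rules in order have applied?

Rule 1 (degemination): no segment meets the environment; /peopuuteleszao/ is unchanged.
Rule 2 (intervocalic voicing): /p/ is a voiceless stop between vowels /o/ and /u/, so it voices to [b]. /t/ is a voiceless stop between vowels /u/ and /e/, so it voices to [d]. /peopuuteleszao/ → peobuudeleszao.
Rule 3 (regressive voicing assimilation): /s/ precedes the voiced obstruent /z/, so it voices to [z] by assimilation. /peobuudeleszao/ → peobuudelezzao.
Rule 4 (intervocalic spirantization): /b/ is a stop between vowels /o/ and /u/, so it spirantizes to the fricative [v]. /d/ is a stop between vowels /u/ and /e/, so it spirantizes to the fricative [z]. /peobuudelezzao/ → peovuuzelezzao.
Rule 5 (final vowel raising): /o/ is a mid vowel in word-final position, so it raises to [u]. /peovuuzelezzao/ → peovuuzelezzau.

peovuuzelezzau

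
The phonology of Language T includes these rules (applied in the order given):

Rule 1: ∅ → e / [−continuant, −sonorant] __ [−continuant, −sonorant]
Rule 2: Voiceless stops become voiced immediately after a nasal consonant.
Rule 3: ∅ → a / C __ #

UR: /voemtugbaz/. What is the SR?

Rule 1 (stop-cluster e-epenthesis): /g/ and /b/ form a stop–stop cluster, so [e] is inserted between them. /voemtugbaz/ → voemtugebaz.
Rule 2 (post-nasal voicing): /t/ is a voiceless stop immediately after the nasal /m/, so it voices to [d]. /voemtugebaz/ → voemdugebaz.
Rule 3 (final a-epenthesis): the form ends in the consonant /z/, so [a] is inserted word-finally. /voemdugebaz/ → voemdugebaza.

voemdugebaza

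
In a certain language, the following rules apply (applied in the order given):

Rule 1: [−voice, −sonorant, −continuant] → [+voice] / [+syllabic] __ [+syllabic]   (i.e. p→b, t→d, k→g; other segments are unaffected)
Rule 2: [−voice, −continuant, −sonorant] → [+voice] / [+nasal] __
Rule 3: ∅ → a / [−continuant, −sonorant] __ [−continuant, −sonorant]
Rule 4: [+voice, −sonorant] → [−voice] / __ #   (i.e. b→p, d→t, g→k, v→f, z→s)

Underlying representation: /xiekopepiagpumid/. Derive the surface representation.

xiegobebiagapumit

Rule 1 (intervocalic voicing): /k/ is a voiceless stop between vowels /e/ and /o/, so it voices to [g]. /p/ is a voiceless stop between vowels /o/ and /e/, so it voices to [b]. /p/ is a voiceless stop between vowels /e/ and /i/, so it voices to [b]. /xiekopepiagpumid/ → xiegobebiagpumid.
Rule 2 (post-nasal voicing): no segment meets the environment; /xiegobebiagpumid/ is unchanged.
Rule 3 (stop-cluster a-epenthesis): /g/ and /p/ form a stop–stop cluster, so [a] is inserted between them. /xiegobebiagpumid/ → xiegobebiagapumid.
Rule 4 (final devoicing): /d/ is a voiced obstruent in word-final position, so it devoices to [t]. /xiegobebiagapumid/ → xiegobebiagapumit.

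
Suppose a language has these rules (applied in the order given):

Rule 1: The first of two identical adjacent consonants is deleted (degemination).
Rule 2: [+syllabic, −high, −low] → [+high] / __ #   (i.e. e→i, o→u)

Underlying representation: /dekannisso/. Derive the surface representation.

Rule 1 (degemination): /nn/ is a geminate; the first /n/ deletes. /ss/ is a geminate; the first /s/ deletes. /dekannisso/ → dekaniso.
Rule 2 (final vowel raising): /o/ is a mid vowel in word-final position, so it raises to [u]. /dekaniso/ → dekanisu.

dekanisu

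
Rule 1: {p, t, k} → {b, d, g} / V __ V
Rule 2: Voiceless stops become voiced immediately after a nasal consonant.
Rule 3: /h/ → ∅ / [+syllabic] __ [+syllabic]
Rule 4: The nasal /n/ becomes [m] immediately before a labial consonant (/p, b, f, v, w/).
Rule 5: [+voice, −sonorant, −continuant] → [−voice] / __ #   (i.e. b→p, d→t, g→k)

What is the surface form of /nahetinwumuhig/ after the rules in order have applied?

naedimwumuik

Rule 1 (intervocalic voicing): /t/ is a voiceless stop between vowels /e/ and /i/, so it voices to [d]. /nahetinwumuhig/ → nahedinwumuhig.
Rule 2 (post-nasal voicing): no segment meets the environment; /nahedinwumuhig/ is unchanged.
Rule 3 (intervocalic h-deletion): /h/ occurs between vowels /a/ and /e/, so it deletes. /h/ occurs between vowels /u/ and /i/, so it deletes. /nahedinwumuhig/ → naedinwumuig.
Rule 4 (nasal place assimilation): /n/ precedes the labial consonant /w/, so it assimilates in place to [m]. /naedinwumuig/ → naedimwumuig.
Rule 5 (final devoicing): /g/ is a voiced stop in word-final position, so it devoices to [k]. /naedimwumuig/ → naedimwumuik.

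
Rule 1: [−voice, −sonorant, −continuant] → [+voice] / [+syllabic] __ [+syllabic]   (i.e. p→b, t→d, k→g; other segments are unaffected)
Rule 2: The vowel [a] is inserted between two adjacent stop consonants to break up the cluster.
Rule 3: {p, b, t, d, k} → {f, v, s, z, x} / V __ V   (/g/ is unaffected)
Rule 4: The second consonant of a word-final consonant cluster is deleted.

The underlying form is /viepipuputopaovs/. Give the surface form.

Rule 1 (intervocalic voicing): /p/ is a voiceless stop between vowels /e/ and /i/, so it voices to [b]. /p/ is a voiceless stop between vowels /i/ and /u/, so it voices to [b]. /p/ is a voiceless stop between vowels /u/ and /u/, so it voices to [b]. /t/ is a voiceless stop between vowels /u/ and /o/, so it voices to [d]. /p/ is a voiceless stop between vowels /o/ and /a/, so it voices to [b]. /viepipuputopaovs/ → viebibubudobaovs.
Rule 2 (stop-cluster a-epenthesis): no segment meets the environment; /viebibubudobaovs/ is unchanged.
Rule 3 (intervocalic spirantization): /b/ is a stop between vowels /e/ and /i/, so it spirantizes to the fricative [v]. /b/ is a stop between vowels /i/ and /u/, so it spirantizes to the fricative [v]. /b/ is a stop between vowels /u/ and /u/, so it spirantizes to the fricative [v]. /d/ is a stop between vowels /u/ and /o/, so it spirantizes to the fricative [z]. /b/ is a stop between vowels /o/ and /a/, so it spirantizes to the fricative [v]. /viebibubudobaovs/ → vievivuvuzovaovs.
Rule 4 (final cluster simplification): /s/ is the second consonant of a word-final cluster /vs/, so it deletes. /vievivuvuzovaovs/ → vievivuvuzovaov.

vievivuvuzovaov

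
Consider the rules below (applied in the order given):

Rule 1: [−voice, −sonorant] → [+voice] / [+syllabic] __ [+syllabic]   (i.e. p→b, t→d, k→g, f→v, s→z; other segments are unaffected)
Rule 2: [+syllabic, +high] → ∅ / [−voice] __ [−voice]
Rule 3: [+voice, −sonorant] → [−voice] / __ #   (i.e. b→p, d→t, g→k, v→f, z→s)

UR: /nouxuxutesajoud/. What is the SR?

nouxxudezajout

Rule 1 (intervocalic voicing): /t/ is a voiceless obstruent between vowels /u/ and /e/, so it voices to [d]. /s/ is a voiceless obstruent between vowels /e/ and /a/, so it voices to [z]. /nouxuxutesajoud/ → nouxuxudezajoud.
Rule 2 (high vowel syncope): /u/ is a high vowel flanked by voiceless consonants /x/ and /x/, so it deletes. /nouxuxudezajoud/ → nouxxudezajoud.
Rule 3 (final devoicing): /d/ is a voiced obstruent in word-final position, so it devoices to [t]. /nouxxudezajoud/ → nouxxudezajout.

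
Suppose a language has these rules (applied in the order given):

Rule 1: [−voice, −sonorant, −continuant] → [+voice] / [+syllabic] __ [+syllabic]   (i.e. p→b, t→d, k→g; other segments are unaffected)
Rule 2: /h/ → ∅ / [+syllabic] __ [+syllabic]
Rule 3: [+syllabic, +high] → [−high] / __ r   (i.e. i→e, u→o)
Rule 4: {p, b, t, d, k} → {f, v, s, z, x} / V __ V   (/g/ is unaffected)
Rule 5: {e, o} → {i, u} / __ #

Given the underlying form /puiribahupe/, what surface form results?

puerivauvi

Rule 1 (intervocalic voicing): /p/ is a voiceless stop between vowels /u/ and /e/, so it voices to [b]. /puiribahupe/ → puiribahube.
Rule 2 (intervocalic h-deletion): /h/ occurs between vowels /a/ and /u/, so it deletes. /puiribahube/ → puiribaube.
Rule 3 (pre-rhotic lowering): /i/ is a high vowel immediately before /r/, so it lowers to [e]. /puiribaube/ → pueribaube.
Rule 4 (intervocalic spirantization): /b/ is a stop between vowels /i/ and /a/, so it spirantizes to the fricative [v]. /b/ is a stop between vowels /u/ and /e/, so it spirantizes to the fricative [v]. /pueribaube/ → puerivauve.
Rule 5 (final vowel raising): /e/ is a mid vowel in word-final position, so it raises to [i]. /puerivauve/ → puerivauvi.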